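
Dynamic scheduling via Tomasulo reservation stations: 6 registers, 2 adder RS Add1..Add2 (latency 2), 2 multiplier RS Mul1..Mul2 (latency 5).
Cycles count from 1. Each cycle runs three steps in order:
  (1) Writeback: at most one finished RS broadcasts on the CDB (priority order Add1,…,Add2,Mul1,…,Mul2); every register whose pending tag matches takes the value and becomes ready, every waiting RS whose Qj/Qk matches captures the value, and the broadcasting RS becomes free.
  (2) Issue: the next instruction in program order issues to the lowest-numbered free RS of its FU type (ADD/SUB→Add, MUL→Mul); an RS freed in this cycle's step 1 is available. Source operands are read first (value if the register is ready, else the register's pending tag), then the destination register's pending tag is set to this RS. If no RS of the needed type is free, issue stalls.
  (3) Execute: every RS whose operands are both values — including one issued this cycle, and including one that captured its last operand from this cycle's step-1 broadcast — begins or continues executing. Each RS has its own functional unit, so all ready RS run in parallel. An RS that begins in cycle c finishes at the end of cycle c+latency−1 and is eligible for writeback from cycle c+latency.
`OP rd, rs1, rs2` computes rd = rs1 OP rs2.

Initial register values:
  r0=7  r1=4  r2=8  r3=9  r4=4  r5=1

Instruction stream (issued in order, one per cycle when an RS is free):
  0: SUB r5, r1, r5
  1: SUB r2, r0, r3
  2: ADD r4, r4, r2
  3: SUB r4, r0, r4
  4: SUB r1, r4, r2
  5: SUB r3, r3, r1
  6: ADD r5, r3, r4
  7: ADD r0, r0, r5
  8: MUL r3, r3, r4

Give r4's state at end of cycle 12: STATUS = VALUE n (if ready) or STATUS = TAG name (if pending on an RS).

STATUS = VALUE 5

c1: issue SUB r5<-Add1 | r0:7,r1:4,r2:8,r3:9,r4:4,r5:Add1
c2: issue SUB r2<-Add2 | r0:7,r1:4,r2:Add2,r3:9,r4:4,r5:Add1
c3: CDB Add1=3; issue ADD r4<-Add1 | r0:7,r1:4,r2:Add2,r3:9,r4:Add1,r5:3
c4: CDB Add2=-2; issue SUB r4<-Add2 | r0:7,r1:4,r2:-2,r3:9,r4:Add2,r5:3
c5: stall | r0:7,r1:4,r2:-2,r3:9,r4:Add2,r5:3
c6: CDB Add1=2; issue SUB r1<-Add1 | r0:7,r1:Add1,r2:-2,r3:9,r4:Add2,r5:3
c7: stall | r0:7,r1:Add1,r2:-2,r3:9,r4:Add2,r5:3
c8: CDB Add2=5; issue SUB r3<-Add2 | r0:7,r1:Add1,r2:-2,r3:Add2,r4:5,r5:3
c9: stall | r0:7,r1:Add1,r2:-2,r3:Add2,r4:5,r5:3
c10: CDB Add1=7; issue ADD r5<-Add1 | r0:7,r1:7,r2:-2,r3:Add2,r4:5,r5:Add1
c11: stall | r0:7,r1:7,r2:-2,r3:Add2,r4:5,r5:Add1
c12: CDB Add2=2; issue ADD r0<-Add2 | r0:Add2,r1:7,r2:-2,r3:2,r4:5,r5:Add1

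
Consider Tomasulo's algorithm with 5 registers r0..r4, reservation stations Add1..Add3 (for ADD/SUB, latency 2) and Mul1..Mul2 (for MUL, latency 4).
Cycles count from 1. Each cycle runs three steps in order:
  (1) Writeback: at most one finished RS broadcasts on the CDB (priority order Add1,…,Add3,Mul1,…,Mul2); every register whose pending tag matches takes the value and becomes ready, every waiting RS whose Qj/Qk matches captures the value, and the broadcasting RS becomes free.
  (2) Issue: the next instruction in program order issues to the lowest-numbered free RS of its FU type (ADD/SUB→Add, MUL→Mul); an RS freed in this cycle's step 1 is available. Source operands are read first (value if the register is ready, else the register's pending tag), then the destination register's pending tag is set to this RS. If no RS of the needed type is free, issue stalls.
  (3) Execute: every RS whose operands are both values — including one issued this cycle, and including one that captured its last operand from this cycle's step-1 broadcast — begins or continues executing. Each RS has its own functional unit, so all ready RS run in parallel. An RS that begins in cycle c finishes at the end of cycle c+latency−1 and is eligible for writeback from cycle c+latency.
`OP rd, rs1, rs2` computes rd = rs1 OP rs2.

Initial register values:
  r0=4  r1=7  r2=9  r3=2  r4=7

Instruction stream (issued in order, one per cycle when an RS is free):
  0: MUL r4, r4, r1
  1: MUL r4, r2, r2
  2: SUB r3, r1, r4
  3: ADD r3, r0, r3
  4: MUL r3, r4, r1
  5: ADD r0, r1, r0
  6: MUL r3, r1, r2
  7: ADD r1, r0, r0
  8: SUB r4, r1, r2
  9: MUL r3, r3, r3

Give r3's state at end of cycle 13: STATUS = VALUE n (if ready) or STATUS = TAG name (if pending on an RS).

STATUS = TAG Mul1

c1: issue MUL r4<-Mul1 | r0:4,r1:7,r2:9,r3:2,r4:Mul1
c2: issue MUL r4<-Mul2 | r0:4,r1:7,r2:9,r3:2,r4:Mul2
c3: issue SUB r3<-Add1 | r0:4,r1:7,r2:9,r3:Add1,r4:Mul2
c4: issue ADD r3<-Add2 | r0:4,r1:7,r2:9,r3:Add2,r4:Mul2
c5: CDB Mul1=49; issue MUL r3<-Mul1 | r0:4,r1:7,r2:9,r3:Mul1,r4:Mul2
c6: CDB Mul2=81; issue ADD r0<-Add3 | r0:Add3,r1:7,r2:9,r3:Mul1,r4:81
c7: issue MUL r3<-Mul2 | r0:Add3,r1:7,r2:9,r3:Mul2,r4:81
c8: CDB Add1=-74; issue ADD r1<-Add1 | r0:Add3,r1:Add1,r2:9,r3:Mul2,r4:81
c9: CDB Add3=11; issue SUB r4<-Add3 | r0:11,r1:Add1,r2:9,r3:Mul2,r4:Add3
c10: CDB Add2=-70; stall | r0:11,r1:Add1,r2:9,r3:Mul2,r4:Add3
c11: CDB Add1=22; stall | r0:11,r1:22,r2:9,r3:Mul2,r4:Add3
c12: CDB Mul1=567; issue MUL r3<-Mul1 | r0:11,r1:22,r2:9,r3:Mul1,r4:Add3
c13: CDB Add3=13 | r0:11,r1:22,r2:9,r3:Mul1,r4:13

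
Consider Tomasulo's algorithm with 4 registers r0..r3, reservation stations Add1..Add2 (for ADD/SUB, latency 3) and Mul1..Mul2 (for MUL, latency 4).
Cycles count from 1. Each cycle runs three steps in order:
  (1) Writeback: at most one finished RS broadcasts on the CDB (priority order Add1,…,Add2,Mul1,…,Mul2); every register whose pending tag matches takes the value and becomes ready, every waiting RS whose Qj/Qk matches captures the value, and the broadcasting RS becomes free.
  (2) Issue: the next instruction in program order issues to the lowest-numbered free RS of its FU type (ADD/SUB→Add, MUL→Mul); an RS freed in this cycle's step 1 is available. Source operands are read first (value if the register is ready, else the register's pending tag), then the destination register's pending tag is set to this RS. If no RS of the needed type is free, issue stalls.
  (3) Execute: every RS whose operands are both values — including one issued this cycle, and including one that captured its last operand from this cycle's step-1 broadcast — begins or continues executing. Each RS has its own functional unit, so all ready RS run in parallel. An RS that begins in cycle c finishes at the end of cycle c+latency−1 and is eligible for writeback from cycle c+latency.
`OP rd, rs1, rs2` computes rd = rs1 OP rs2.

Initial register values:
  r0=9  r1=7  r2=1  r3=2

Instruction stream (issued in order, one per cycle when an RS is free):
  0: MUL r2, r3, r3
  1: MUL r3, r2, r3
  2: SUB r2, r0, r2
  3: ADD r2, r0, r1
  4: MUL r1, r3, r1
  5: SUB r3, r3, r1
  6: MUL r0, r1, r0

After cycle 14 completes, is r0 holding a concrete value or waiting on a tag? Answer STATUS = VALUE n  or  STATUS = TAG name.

STATUS = TAG Mul2

cycle 1: issue MUL r2<-Mul1 // r0:9,r1:7,r2:Mul1,r3:2
cycle 2: issue MUL r3<-Mul2 // r0:9,r1:7,r2:Mul1,r3:Mul2
cycle 3: issue SUB r2<-Add1 // r0:9,r1:7,r2:Add1,r3:Mul2
cycle 4: issue ADD r2<-Add2 // r0:9,r1:7,r2:Add2,r3:Mul2
cycle 5: CDB Mul1=4; issue MUL r1<-Mul1 // r0:9,r1:Mul1,r2:Add2,r3:Mul2
cycle 6: stall // r0:9,r1:Mul1,r2:Add2,r3:Mul2
cycle 7: CDB Add2=16; issue SUB r3<-Add2 // r0:9,r1:Mul1,r2:16,r3:Add2
cycle 8: CDB Add1=5; stall // r0:9,r1:Mul1,r2:16,r3:Add2
cycle 9: CDB Mul2=8; issue MUL r0<-Mul2 // r0:Mul2,r1:Mul1,r2:16,r3:Add2
cycle 10: - // r0:Mul2,r1:Mul1,r2:16,r3:Add2
cycle 11: - // r0:Mul2,r1:Mul1,r2:16,r3:Add2
cycle 12: - // r0:Mul2,r1:Mul1,r2:16,r3:Add2
cycle 13: CDB Mul1=56 // r0:Mul2,r1:56,r2:16,r3:Add2
cycle 14: - // r0:Mul2,r1:56,r2:16,r3:Add2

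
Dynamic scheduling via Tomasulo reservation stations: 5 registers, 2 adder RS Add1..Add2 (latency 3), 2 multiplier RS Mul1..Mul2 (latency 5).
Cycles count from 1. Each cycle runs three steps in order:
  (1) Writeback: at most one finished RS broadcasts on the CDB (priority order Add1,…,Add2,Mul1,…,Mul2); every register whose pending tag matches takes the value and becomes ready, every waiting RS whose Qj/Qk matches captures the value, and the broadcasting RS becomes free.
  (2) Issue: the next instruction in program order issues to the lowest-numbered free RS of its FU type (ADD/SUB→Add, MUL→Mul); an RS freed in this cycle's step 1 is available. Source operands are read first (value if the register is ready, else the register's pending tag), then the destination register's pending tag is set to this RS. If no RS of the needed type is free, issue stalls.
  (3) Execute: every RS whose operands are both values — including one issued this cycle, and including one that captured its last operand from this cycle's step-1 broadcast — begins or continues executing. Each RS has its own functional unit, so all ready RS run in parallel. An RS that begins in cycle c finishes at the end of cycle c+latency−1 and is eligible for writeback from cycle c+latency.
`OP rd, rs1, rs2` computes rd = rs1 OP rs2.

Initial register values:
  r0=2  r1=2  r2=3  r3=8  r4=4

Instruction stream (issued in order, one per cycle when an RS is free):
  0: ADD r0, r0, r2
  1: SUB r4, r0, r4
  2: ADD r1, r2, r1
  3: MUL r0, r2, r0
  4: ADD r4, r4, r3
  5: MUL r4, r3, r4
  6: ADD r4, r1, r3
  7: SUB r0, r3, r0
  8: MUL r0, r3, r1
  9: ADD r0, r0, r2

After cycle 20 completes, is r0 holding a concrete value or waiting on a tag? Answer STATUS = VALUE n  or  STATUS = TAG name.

STATUS = VALUE 43

c1: issue ADD r0<-Add1 | r0:Add1,r1:2,r2:3,r3:8,r4:4
c2: issue SUB r4<-Add2 | r0:Add1,r1:2,r2:3,r3:8,r4:Add2
c3: stall | r0:Add1,r1:2,r2:3,r3:8,r4:Add2
c4: CDB Add1=5; issue ADD r1<-Add1 | r0:5,r1:Add1,r2:3,r3:8,r4:Add2
c5: issue MUL r0<-Mul1 | r0:Mul1,r1:Add1,r2:3,r3:8,r4:Add2
c6: stall | r0:Mul1,r1:Add1,r2:3,r3:8,r4:Add2
c7: CDB Add1=5; issue ADD r4<-Add1 | r0:Mul1,r1:5,r2:3,r3:8,r4:Add1
c8: CDB Add2=1; issue MUL r4<-Mul2 | r0:Mul1,r1:5,r2:3,r3:8,r4:Mul2
c9: issue ADD r4<-Add2 | r0:Mul1,r1:5,r2:3,r3:8,r4:Add2
c10: CDB Mul1=15; stall | r0:15,r1:5,r2:3,r3:8,r4:Add2
c11: CDB Add1=9; issue SUB r0<-Add1 | r0:Add1,r1:5,r2:3,r3:8,r4:Add2
c12: CDB Add2=13; issue MUL r0<-Mul1 | r0:Mul1,r1:5,r2:3,r3:8,r4:13
c13: issue ADD r0<-Add2 | r0:Add2,r1:5,r2:3,r3:8,r4:13
c14: CDB Add1=-7 | r0:Add2,r1:5,r2:3,r3:8,r4:13
c15: - | r0:Add2,r1:5,r2:3,r3:8,r4:13
c16: CDB Mul2=72 | r0:Add2,r1:5,r2:3,r3:8,r4:13
c17: CDB Mul1=40 | r0:Add2,r1:5,r2:3,r3:8,r4:13
c18: - | r0:Add2,r1:5,r2:3,r3:8,r4:13
c19: - | r0:Add2,r1:5,r2:3,r3:8,r4:13
c20: CDB Add2=43 | r0:43,r1:5,r2:3,r3:8,r4:13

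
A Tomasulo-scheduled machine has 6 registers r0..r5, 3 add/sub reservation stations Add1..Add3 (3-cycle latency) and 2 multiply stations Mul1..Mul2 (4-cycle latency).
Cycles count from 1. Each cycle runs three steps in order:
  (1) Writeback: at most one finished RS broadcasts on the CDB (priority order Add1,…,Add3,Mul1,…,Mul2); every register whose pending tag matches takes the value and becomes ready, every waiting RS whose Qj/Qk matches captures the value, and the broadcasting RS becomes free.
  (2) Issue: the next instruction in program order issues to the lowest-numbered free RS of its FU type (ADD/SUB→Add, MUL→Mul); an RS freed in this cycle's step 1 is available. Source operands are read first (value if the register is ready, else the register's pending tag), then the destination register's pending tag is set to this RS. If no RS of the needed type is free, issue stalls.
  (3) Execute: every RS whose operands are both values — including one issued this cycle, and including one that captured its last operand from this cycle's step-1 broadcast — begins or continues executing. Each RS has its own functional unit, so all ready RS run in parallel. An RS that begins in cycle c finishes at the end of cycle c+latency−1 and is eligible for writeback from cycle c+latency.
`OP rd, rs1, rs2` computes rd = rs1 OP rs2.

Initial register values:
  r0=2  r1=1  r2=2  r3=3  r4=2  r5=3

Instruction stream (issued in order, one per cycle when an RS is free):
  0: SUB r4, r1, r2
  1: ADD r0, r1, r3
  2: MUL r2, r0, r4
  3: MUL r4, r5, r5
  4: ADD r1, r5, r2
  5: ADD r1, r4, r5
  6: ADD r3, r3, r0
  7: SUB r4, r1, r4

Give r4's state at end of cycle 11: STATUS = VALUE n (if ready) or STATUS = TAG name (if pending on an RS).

STATUS = TAG Add3

c1: issue SUB r4<-Add1 | r0:2,r1:1,r2:2,r3:3,r4:Add1,r5:3
c2: issue ADD r0<-Add2 | r0:Add2,r1:1,r2:2,r3:3,r4:Add1,r5:3
c3: issue MUL r2<-Mul1 | r0:Add2,r1:1,r2:Mul1,r3:3,r4:Add1,r5:3
c4: CDB Add1=-1; issue MUL r4<-Mul2 | r0:Add2,r1:1,r2:Mul1,r3:3,r4:Mul2,r5:3
c5: CDB Add2=4; issue ADD r1<-Add1 | r0:4,r1:Add1,r2:Mul1,r3:3,r4:Mul2,r5:3
c6: issue ADD r1<-Add2 | r0:4,r1:Add2,r2:Mul1,r3:3,r4:Mul2,r5:3
c7: issue ADD r3<-Add3 | r0:4,r1:Add2,r2:Mul1,r3:Add3,r4:Mul2,r5:3
c8: CDB Mul2=9; stall | r0:4,r1:Add2,r2:Mul1,r3:Add3,r4:9,r5:3
c9: CDB Mul1=-4; stall | r0:4,r1:Add2,r2:-4,r3:Add3,r4:9,r5:3
c10: CDB Add3=7; issue SUB r4<-Add3 | r0:4,r1:Add2,r2:-4,r3:7,r4:Add3,r5:3
c11: CDB Add2=12 | r0:4,r1:12,r2:-4,r3:7,r4:Add3,r5:3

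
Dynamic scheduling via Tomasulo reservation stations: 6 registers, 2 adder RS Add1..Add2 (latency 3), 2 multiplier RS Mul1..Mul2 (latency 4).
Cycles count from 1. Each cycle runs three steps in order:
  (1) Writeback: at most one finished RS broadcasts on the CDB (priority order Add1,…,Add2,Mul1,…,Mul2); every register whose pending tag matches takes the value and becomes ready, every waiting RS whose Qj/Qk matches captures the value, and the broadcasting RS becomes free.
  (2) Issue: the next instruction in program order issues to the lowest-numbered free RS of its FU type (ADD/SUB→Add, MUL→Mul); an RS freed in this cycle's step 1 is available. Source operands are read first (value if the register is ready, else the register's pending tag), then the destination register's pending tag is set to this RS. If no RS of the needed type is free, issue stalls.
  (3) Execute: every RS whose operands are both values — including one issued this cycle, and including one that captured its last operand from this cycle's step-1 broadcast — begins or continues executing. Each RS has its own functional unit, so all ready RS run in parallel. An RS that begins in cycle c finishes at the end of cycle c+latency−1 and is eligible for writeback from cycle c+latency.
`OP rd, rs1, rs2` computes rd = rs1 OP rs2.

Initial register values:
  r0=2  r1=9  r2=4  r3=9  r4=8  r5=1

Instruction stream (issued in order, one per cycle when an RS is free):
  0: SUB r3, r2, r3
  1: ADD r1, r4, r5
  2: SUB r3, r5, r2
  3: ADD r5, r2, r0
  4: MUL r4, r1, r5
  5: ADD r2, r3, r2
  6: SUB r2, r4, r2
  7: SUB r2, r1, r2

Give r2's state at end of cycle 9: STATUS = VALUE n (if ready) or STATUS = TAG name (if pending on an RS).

STATUS = TAG Add2

  c1: issue SUB r3<-Add1  regs: r0:2,r1:9,r2:4,r3:Add1,r4:8,r5:1
  c2: issue ADD r1<-Add2  regs: r0:2,r1:Add2,r2:4,r3:Add1,r4:8,r5:1
  c3: stall  regs: r0:2,r1:Add2,r2:4,r3:Add1,r4:8,r5:1
  c4: CDB Add1=-5; issue SUB r3<-Add1  regs: r0:2,r1:Add2,r2:4,r3:Add1,r4:8,r5:1
  c5: CDB Add2=9; issue ADD r5<-Add2  regs: r0:2,r1:9,r2:4,r3:Add1,r4:8,r5:Add2
  c6: issue MUL r4<-Mul1  regs: r0:2,r1:9,r2:4,r3:Add1,r4:Mul1,r5:Add2
  c7: CDB Add1=-3; issue ADD r2<-Add1  regs: r0:2,r1:9,r2:Add1,r3:-3,r4:Mul1,r5:Add2
  c8: CDB Add2=6; issue SUB r2<-Add2  regs: r0:2,r1:9,r2:Add2,r3:-3,r4:Mul1,r5:6
  c9: stall  regs: r0:2,r1:9,r2:Add2,r3:-3,r4:Mul1,r5:6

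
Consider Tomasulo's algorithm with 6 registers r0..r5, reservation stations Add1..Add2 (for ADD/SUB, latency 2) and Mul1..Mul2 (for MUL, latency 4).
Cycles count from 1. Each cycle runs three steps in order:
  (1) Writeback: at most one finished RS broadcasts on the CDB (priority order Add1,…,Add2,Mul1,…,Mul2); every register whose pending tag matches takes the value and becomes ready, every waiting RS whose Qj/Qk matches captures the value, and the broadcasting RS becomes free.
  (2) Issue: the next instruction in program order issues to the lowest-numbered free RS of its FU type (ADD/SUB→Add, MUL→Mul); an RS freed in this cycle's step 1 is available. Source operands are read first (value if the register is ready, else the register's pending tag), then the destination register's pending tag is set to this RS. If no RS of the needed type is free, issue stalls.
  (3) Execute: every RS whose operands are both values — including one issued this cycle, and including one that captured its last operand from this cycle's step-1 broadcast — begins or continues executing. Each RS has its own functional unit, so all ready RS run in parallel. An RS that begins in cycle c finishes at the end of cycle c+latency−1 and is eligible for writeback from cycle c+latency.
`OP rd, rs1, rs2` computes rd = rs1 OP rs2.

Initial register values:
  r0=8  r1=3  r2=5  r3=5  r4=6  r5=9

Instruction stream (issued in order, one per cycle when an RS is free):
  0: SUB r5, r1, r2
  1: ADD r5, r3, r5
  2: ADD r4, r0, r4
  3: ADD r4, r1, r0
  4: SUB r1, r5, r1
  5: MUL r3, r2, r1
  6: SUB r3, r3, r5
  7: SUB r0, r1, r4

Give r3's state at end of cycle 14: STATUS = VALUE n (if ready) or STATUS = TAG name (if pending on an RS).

cycle 1: issue SUB r5<-Add1 // r0:8,r1:3,r2:5,r3:5,r4:6,r5:Add1
cycle 2: issue ADD r5<-Add2 // r0:8,r1:3,r2:5,r3:5,r4:6,r5:Add2
cycle 3: CDB Add1=-2; issue ADD r4<-Add1 // r0:8,r1:3,r2:5,r3:5,r4:Add1,r5:Add2
cycle 4: stall // r0:8,r1:3,r2:5,r3:5,r4:Add1,r5:Add2
cycle 5: CDB Add1=14; issue ADD r4<-Add1 // r0:8,r1:3,r2:5,r3:5,r4:Add1,r5:Add2
cycle 6: CDB Add2=3; issue SUB r1<-Add2 // r0:8,r1:Add2,r2:5,r3:5,r4:Add1,r5:3
cycle 7: CDB Add1=11; issue MUL r3<-Mul1 // r0:8,r1:Add2,r2:5,r3:Mul1,r4:11,r5:3
cycle 8: CDB Add2=0; issue SUB r3<-Add1 // r0:8,r1:0,r2:5,r3:Add1,r4:11,r5:3
cycle 9: issue SUB r0<-Add2 // r0:Add2,r1:0,r2:5,r3:Add1,r4:11,r5:3
cycle 10: - // r0:Add2,r1:0,r2:5,r3:Add1,r4:11,r5:3
cycle 11: CDB Add2=-11 // r0:-11,r1:0,r2:5,r3:Add1,r4:11,r5:3
cycle 12: CDB Mul1=0 // r0:-11,r1:0,r2:5,r3:Add1,r4:11,r5:3
cycle 13: - // r0:-11,r1:0,r2:5,r3:Add1,r4:11,r5:3
cycle 14: CDB Add1=-3 // r0:-11,r1:0,r2:5,r3:-3,r4:11,r5:3

STATUS = VALUE -3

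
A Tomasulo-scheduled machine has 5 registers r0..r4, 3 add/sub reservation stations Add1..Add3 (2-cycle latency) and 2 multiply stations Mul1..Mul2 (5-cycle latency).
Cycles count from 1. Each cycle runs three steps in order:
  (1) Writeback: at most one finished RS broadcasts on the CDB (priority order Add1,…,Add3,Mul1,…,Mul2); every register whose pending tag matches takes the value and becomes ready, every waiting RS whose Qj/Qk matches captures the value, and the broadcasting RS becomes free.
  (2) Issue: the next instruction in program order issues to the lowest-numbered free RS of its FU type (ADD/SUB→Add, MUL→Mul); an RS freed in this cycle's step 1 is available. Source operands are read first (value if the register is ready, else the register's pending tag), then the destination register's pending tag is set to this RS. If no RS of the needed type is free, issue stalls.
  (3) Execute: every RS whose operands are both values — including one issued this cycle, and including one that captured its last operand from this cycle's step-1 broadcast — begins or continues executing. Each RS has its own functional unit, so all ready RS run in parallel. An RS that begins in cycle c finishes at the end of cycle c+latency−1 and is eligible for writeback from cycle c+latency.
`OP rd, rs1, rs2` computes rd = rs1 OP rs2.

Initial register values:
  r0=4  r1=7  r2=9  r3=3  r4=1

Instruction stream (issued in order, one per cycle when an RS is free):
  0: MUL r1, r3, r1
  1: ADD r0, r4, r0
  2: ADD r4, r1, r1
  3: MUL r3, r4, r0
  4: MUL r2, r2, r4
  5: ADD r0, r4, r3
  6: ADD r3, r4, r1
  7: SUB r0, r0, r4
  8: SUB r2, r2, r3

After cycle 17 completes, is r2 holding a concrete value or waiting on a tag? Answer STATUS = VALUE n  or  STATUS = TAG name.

  c1: issue MUL r1<-Mul1  regs: r0:4,r1:Mul1,r2:9,r3:3,r4:1
  c2: issue ADD r0<-Add1  regs: r0:Add1,r1:Mul1,r2:9,r3:3,r4:1
  c3: issue ADD r4<-Add2  regs: r0:Add1,r1:Mul1,r2:9,r3:3,r4:Add2
  c4: CDB Add1=5; issue MUL r3<-Mul2  regs: r0:5,r1:Mul1,r2:9,r3:Mul2,r4:Add2
  c5: stall  regs: r0:5,r1:Mul1,r2:9,r3:Mul2,r4:Add2
  c6: CDB Mul1=21; issue MUL r2<-Mul1  regs: r0:5,r1:21,r2:Mul1,r3:Mul2,r4:Add2
  c7: issue ADD r0<-Add1  regs: r0:Add1,r1:21,r2:Mul1,r3:Mul2,r4:Add2
  c8: CDB Add2=42; issue ADD r3<-Add2  regs: r0:Add1,r1:21,r2:Mul1,r3:Add2,r4:42
  c9: issue SUB r0<-Add3  regs: r0:Add3,r1:21,r2:Mul1,r3:Add2,r4:42
  c10: CDB Add2=63; issue SUB r2<-Add2  regs: r0:Add3,r1:21,r2:Add2,r3:63,r4:42
  c11: -  regs: r0:Add3,r1:21,r2:Add2,r3:63,r4:42
  c12: -  regs: r0:Add3,r1:21,r2:Add2,r3:63,r4:42
  c13: CDB Mul1=378  regs: r0:Add3,r1:21,r2:Add2,r3:63,r4:42
  c14: CDB Mul2=210  regs: r0:Add3,r1:21,r2:Add2,r3:63,r4:42
  c15: CDB Add2=315  regs: r0:Add3,r1:21,r2:315,r3:63,r4:42
  c16: CDB Add1=252  regs: r0:Add3,r1:21,r2:315,r3:63,r4:42
  c17: -  regs: r0:Add3,r1:21,r2:315,r3:63,r4:42

STATUS = VALUE 315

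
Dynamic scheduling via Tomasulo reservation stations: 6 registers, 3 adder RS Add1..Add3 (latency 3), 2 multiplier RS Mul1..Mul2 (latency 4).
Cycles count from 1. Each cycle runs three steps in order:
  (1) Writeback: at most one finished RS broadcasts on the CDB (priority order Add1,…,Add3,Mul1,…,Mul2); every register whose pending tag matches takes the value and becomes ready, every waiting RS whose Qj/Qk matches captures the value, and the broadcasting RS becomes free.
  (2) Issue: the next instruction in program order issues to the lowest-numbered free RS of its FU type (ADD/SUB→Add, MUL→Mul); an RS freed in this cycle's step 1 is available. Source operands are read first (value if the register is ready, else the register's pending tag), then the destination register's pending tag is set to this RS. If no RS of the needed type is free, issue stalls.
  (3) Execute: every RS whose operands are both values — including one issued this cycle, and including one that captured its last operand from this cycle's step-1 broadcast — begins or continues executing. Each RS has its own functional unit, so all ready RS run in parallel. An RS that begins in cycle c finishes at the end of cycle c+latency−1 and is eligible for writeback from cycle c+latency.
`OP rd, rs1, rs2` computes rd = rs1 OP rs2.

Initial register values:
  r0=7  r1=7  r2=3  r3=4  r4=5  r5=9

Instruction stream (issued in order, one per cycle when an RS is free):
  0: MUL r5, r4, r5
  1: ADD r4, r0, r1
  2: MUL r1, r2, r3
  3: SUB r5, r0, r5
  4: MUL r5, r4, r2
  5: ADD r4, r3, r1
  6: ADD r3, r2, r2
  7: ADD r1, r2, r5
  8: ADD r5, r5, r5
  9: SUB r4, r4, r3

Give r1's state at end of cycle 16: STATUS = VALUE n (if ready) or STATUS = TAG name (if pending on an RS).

STATUS = VALUE 45

  c1: issue MUL r5<-Mul1  regs: r0:7,r1:7,r2:3,r3:4,r4:5,r5:Mul1
  c2: issue ADD r4<-Add1  regs: r0:7,r1:7,r2:3,r3:4,r4:Add1,r5:Mul1
  c3: issue MUL r1<-Mul2  regs: r0:7,r1:Mul2,r2:3,r3:4,r4:Add1,r5:Mul1
  c4: issue SUB r5<-Add2  regs: r0:7,r1:Mul2,r2:3,r3:4,r4:Add1,r5:Add2
  c5: CDB Add1=14; stall  regs: r0:7,r1:Mul2,r2:3,r3:4,r4:14,r5:Add2
  c6: CDB Mul1=45; issue MUL r5<-Mul1  regs: r0:7,r1:Mul2,r2:3,r3:4,r4:14,r5:Mul1
  c7: CDB Mul2=12; issue ADD r4<-Add1  regs: r0:7,r1:12,r2:3,r3:4,r4:Add1,r5:Mul1
  c8: issue ADD r3<-Add3  regs: r0:7,r1:12,r2:3,r3:Add3,r4:Add1,r5:Mul1
  c9: CDB Add2=-38; issue ADD r1<-Add2  regs: r0:7,r1:Add2,r2:3,r3:Add3,r4:Add1,r5:Mul1
  c10: CDB Add1=16; issue ADD r5<-Add1  regs: r0:7,r1:Add2,r2:3,r3:Add3,r4:16,r5:Add1
  c11: CDB Add3=6; issue SUB r4<-Add3  regs: r0:7,r1:Add2,r2:3,r3:6,r4:Add3,r5:Add1
  c12: CDB Mul1=42  regs: r0:7,r1:Add2,r2:3,r3:6,r4:Add3,r5:Add1
  c13: -  regs: r0:7,r1:Add2,r2:3,r3:6,r4:Add3,r5:Add1
  c14: CDB Add3=10  regs: r0:7,r1:Add2,r2:3,r3:6,r4:10,r5:Add1
  c15: CDB Add1=84  regs: r0:7,r1:Add2,r2:3,r3:6,r4:10,r5:84
  c16: CDB Add2=45  regs: r0:7,r1:45,r2:3,r3:6,r4:10,r5:84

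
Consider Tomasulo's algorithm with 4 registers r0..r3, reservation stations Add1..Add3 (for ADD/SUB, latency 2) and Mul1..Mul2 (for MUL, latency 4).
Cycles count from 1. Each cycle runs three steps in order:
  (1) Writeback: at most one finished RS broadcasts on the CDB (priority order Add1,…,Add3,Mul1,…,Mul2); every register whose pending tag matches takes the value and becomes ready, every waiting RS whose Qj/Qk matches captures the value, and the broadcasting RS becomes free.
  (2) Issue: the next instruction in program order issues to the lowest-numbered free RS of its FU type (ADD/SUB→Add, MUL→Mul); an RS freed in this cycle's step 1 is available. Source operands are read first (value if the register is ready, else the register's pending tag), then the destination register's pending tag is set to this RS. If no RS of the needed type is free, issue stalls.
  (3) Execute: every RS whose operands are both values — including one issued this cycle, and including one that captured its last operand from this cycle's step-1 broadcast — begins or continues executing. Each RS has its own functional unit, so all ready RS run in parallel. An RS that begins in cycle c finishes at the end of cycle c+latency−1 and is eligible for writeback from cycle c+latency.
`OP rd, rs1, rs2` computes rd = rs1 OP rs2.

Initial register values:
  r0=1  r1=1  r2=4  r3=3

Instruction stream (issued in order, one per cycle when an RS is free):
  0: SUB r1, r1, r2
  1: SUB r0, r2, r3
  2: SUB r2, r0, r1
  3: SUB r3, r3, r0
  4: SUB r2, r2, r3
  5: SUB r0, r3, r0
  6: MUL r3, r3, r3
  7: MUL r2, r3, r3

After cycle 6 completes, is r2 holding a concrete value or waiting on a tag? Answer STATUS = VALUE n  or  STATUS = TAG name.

cycle 1: issue SUB r1<-Add1 // r0:1,r1:Add1,r2:4,r3:3
cycle 2: issue SUB r0<-Add2 // r0:Add2,r1:Add1,r2:4,r3:3
cycle 3: CDB Add1=-3; issue SUB r2<-Add1 // r0:Add2,r1:-3,r2:Add1,r3:3
cycle 4: CDB Add2=1; issue SUB r3<-Add2 // r0:1,r1:-3,r2:Add1,r3:Add2
cycle 5: issue SUB r2<-Add3 // r0:1,r1:-3,r2:Add3,r3:Add2
cycle 6: CDB Add1=4; issue SUB r0<-Add1 // r0:Add1,r1:-3,r2:Add3,r3:Add2

STATUS = TAG Add3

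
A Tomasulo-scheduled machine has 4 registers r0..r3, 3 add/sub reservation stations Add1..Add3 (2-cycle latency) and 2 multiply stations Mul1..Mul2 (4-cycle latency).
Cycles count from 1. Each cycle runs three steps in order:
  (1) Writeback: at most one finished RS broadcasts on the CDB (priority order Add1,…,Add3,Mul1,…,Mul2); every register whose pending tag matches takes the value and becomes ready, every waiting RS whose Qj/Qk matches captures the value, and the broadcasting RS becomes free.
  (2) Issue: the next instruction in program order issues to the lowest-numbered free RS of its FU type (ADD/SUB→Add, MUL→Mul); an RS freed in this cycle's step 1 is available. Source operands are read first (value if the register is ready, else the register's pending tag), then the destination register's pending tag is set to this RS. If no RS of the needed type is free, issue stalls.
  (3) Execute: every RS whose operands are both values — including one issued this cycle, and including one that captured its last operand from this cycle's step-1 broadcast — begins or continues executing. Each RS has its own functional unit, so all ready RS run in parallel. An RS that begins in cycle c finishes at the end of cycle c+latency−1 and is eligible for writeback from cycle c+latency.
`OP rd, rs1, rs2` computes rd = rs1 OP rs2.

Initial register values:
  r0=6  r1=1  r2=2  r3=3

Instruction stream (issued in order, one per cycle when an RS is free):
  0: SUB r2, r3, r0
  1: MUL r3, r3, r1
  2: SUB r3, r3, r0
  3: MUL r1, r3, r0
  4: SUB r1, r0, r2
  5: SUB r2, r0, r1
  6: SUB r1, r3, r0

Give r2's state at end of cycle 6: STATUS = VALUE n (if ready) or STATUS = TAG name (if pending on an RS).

  c1: issue SUB r2<-Add1  regs: r0:6,r1:1,r2:Add1,r3:3
  c2: issue MUL r3<-Mul1  regs: r0:6,r1:1,r2:Add1,r3:Mul1
  c3: CDB Add1=-3; issue SUB r3<-Add1  regs: r0:6,r1:1,r2:-3,r3:Add1
  c4: issue MUL r1<-Mul2  regs: r0:6,r1:Mul2,r2:-3,r3:Add1
  c5: issue SUB r1<-Add2  regs: r0:6,r1:Add2,r2:-3,r3:Add1
  c6: CDB Mul1=3; issue SUB r2<-Add3  regs: r0:6,r1:Add2,r2:Add3,r3:Add1

STATUS = TAG Add3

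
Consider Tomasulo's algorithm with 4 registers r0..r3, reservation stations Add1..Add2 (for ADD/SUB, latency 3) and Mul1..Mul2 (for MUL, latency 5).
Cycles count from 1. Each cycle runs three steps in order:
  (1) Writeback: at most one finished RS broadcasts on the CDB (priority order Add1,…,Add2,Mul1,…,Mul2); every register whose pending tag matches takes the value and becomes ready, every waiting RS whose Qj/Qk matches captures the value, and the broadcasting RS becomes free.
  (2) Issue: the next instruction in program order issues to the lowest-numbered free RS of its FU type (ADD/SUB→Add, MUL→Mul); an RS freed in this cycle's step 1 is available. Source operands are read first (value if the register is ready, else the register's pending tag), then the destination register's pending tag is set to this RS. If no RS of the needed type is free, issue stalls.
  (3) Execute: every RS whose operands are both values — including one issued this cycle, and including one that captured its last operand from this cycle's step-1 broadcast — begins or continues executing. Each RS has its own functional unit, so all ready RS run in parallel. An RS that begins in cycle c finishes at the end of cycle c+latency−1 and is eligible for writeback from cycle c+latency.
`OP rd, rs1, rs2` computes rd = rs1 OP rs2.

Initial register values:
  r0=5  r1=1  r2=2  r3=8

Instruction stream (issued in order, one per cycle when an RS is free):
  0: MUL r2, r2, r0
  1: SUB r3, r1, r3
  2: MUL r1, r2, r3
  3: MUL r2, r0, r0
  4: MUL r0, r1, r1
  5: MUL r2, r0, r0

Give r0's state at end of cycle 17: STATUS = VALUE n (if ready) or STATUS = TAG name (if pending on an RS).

  c1: issue MUL r2<-Mul1  regs: r0:5,r1:1,r2:Mul1,r3:8
  c2: issue SUB r3<-Add1  regs: r0:5,r1:1,r2:Mul1,r3:Add1
  c3: issue MUL r1<-Mul2  regs: r0:5,r1:Mul2,r2:Mul1,r3:Add1
  c4: stall  regs: r0:5,r1:Mul2,r2:Mul1,r3:Add1
  c5: CDB Add1=-7; stall  regs: r0:5,r1:Mul2,r2:Mul1,r3:-7
  c6: CDB Mul1=10; issue MUL r2<-Mul1  regs: r0:5,r1:Mul2,r2:Mul1,r3:-7
  c7: stall  regs: r0:5,r1:Mul2,r2:Mul1,r3:-7
  c8: stall  regs: r0:5,r1:Mul2,r2:Mul1,r3:-7
  c9: stall  regs: r0:5,r1:Mul2,r2:Mul1,r3:-7
  c10: stall  regs: r0:5,r1:Mul2,r2:Mul1,r3:-7
  c11: CDB Mul1=25; issue MUL r0<-Mul1  regs: r0:Mul1,r1:Mul2,r2:25,r3:-7
  c12: CDB Mul2=-70; issue MUL r2<-Mul2  regs: r0:Mul1,r1:-70,r2:Mul2,r3:-7
  c13: -  regs: r0:Mul1,r1:-70,r2:Mul2,r3:-7
  c14: -  regs: r0:Mul1,r1:-70,r2:Mul2,r3:-7
  c15: -  regs: r0:Mul1,r1:-70,r2:Mul2,r3:-7
  c16: -  regs: r0:Mul1,r1:-70,r2:Mul2,r3:-7
  c17: CDB Mul1=4900  regs: r0:4900,r1:-70,r2:Mul2,r3:-7

STATUS = VALUE 4900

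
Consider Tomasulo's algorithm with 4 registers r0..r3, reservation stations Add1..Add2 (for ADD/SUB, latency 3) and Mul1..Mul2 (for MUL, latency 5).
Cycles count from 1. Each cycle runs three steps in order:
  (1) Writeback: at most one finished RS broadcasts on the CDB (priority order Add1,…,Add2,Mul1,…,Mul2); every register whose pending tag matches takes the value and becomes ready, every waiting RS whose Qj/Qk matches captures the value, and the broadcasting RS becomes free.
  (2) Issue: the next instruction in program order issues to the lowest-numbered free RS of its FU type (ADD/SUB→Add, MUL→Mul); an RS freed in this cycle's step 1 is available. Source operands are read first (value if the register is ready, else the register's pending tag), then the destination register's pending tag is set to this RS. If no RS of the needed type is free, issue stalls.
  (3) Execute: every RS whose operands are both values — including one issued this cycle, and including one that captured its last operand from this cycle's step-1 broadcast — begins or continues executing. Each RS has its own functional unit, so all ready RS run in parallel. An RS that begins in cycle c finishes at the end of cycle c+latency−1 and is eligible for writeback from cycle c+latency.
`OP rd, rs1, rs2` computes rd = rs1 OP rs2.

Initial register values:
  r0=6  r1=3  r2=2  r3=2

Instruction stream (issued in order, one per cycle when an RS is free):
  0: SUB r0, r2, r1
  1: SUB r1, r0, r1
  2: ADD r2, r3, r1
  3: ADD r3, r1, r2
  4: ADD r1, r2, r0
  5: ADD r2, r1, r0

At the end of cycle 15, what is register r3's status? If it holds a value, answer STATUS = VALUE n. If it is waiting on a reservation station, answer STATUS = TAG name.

c1: issue SUB r0<-Add1 | r0:Add1,r1:3,r2:2,r3:2
c2: issue SUB r1<-Add2 | r0:Add1,r1:Add2,r2:2,r3:2
c3: stall | r0:Add1,r1:Add2,r2:2,r3:2
c4: CDB Add1=-1; issue ADD r2<-Add1 | r0:-1,r1:Add2,r2:Add1,r3:2
c5: stall | r0:-1,r1:Add2,r2:Add1,r3:2
c6: stall | r0:-1,r1:Add2,r2:Add1,r3:2
c7: CDB Add2=-4; issue ADD r3<-Add2 | r0:-1,r1:-4,r2:Add1,r3:Add2
c8: stall | r0:-1,r1:-4,r2:Add1,r3:Add2
c9: stall | r0:-1,r1:-4,r2:Add1,r3:Add2
c10: CDB Add1=-2; issue ADD r1<-Add1 | r0:-1,r1:Add1,r2:-2,r3:Add2
c11: stall | r0:-1,r1:Add1,r2:-2,r3:Add2
c12: stall | r0:-1,r1:Add1,r2:-2,r3:Add2
c13: CDB Add1=-3; issue ADD r2<-Add1 | r0:-1,r1:-3,r2:Add1,r3:Add2
c14: CDB Add2=-6 | r0:-1,r1:-3,r2:Add1,r3:-6
c15: - | r0:-1,r1:-3,r2:Add1,r3:-6

STATUS = VALUE -6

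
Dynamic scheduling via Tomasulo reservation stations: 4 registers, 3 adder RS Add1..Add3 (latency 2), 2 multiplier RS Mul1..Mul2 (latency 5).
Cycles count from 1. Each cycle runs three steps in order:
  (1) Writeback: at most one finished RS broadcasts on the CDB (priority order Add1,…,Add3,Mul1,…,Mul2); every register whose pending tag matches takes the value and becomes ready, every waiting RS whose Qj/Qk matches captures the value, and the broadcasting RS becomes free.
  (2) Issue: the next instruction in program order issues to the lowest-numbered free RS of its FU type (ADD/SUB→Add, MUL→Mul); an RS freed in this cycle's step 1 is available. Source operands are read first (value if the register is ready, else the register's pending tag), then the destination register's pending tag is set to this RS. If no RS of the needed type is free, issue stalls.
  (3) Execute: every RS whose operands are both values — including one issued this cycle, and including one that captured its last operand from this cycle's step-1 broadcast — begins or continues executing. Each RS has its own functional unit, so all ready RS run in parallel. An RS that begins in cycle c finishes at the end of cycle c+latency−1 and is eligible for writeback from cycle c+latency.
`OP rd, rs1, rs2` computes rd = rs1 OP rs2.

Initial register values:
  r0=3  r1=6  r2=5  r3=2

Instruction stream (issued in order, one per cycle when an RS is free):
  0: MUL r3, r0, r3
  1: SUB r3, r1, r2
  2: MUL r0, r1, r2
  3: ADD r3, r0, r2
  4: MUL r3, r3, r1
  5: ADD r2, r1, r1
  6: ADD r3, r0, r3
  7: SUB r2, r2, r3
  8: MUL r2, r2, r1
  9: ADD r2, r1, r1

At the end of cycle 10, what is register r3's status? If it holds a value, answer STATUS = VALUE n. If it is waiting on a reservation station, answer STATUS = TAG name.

STATUS = TAG Add3

c1: issue MUL r3<-Mul1 | r0:3,r1:6,r2:5,r3:Mul1
c2: issue SUB r3<-Add1 | r0:3,r1:6,r2:5,r3:Add1
c3: issue MUL r0<-Mul2 | r0:Mul2,r1:6,r2:5,r3:Add1
c4: CDB Add1=1; issue ADD r3<-Add1 | r0:Mul2,r1:6,r2:5,r3:Add1
c5: stall | r0:Mul2,r1:6,r2:5,r3:Add1
c6: CDB Mul1=6; issue MUL r3<-Mul1 | r0:Mul2,r1:6,r2:5,r3:Mul1
c7: issue ADD r2<-Add2 | r0:Mul2,r1:6,r2:Add2,r3:Mul1
c8: CDB Mul2=30; issue ADD r3<-Add3 | r0:30,r1:6,r2:Add2,r3:Add3
c9: CDB Add2=12; issue SUB r2<-Add2 | r0:30,r1:6,r2:Add2,r3:Add3
c10: CDB Add1=35; issue MUL r2<-Mul2 | r0:30,r1:6,r2:Mul2,r3:Add3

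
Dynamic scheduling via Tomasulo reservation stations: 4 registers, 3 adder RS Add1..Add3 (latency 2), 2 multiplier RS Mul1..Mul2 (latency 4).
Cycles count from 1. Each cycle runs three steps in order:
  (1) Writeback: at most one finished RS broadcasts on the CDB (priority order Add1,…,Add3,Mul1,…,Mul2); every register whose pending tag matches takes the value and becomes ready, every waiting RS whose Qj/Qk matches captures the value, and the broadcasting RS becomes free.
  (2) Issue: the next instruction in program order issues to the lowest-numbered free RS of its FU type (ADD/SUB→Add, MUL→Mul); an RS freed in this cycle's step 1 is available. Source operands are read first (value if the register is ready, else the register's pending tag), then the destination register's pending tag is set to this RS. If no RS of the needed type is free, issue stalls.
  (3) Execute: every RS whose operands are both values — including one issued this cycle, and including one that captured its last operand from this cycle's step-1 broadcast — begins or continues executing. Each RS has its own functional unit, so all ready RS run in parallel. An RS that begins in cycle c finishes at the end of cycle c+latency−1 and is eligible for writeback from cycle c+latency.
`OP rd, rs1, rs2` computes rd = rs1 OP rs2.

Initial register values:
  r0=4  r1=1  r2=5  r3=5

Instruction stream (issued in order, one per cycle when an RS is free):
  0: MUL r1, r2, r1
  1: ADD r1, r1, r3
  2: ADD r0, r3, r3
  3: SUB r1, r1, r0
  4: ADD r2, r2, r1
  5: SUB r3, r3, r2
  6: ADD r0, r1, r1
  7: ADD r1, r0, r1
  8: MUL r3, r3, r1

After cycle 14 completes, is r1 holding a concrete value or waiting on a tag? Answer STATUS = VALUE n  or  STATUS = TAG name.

cycle 1: issue MUL r1<-Mul1 // r0:4,r1:Mul1,r2:5,r3:5
cycle 2: issue ADD r1<-Add1 // r0:4,r1:Add1,r2:5,r3:5
cycle 3: issue ADD r0<-Add2 // r0:Add2,r1:Add1,r2:5,r3:5
cycle 4: issue SUB r1<-Add3 // r0:Add2,r1:Add3,r2:5,r3:5
cycle 5: CDB Add2=10; issue ADD r2<-Add2 // r0:10,r1:Add3,r2:Add2,r3:5
cycle 6: CDB Mul1=5; stall // r0:10,r1:Add3,r2:Add2,r3:5
cycle 7: stall // r0:10,r1:Add3,r2:Add2,r3:5
cycle 8: CDB Add1=10; issue SUB r3<-Add1 // r0:10,r1:Add3,r2:Add2,r3:Add1
cycle 9: stall // r0:10,r1:Add3,r2:Add2,r3:Add1
cycle 10: CDB Add3=0; issue ADD r0<-Add3 // r0:Add3,r1:0,r2:Add2,r3:Add1
cycle 11: stall // r0:Add3,r1:0,r2:Add2,r3:Add1
cycle 12: CDB Add2=5; issue ADD r1<-Add2 // r0:Add3,r1:Add2,r2:5,r3:Add1
cycle 13: CDB Add3=0; issue MUL r3<-Mul1 // r0:0,r1:Add2,r2:5,r3:Mul1
cycle 14: CDB Add1=0 // r0:0,r1:Add2,r2:5,r3:Mul1

STATUS = TAG Add2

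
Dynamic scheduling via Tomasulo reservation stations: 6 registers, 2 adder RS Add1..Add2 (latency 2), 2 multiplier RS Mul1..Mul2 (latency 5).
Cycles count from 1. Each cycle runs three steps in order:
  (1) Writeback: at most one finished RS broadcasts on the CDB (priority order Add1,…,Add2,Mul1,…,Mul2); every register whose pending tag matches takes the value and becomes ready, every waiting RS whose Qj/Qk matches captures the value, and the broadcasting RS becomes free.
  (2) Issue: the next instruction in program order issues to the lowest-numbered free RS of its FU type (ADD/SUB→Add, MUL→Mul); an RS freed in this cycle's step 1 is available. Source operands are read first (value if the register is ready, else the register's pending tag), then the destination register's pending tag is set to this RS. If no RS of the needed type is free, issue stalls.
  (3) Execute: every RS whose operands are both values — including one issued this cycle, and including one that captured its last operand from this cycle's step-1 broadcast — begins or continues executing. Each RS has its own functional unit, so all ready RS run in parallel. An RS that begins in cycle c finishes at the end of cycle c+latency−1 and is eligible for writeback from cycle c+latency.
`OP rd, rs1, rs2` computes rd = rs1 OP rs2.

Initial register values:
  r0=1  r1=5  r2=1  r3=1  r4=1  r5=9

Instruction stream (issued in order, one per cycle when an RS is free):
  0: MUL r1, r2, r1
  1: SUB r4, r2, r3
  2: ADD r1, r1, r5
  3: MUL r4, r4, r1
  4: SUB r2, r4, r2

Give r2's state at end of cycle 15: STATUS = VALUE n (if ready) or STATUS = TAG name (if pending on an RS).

STATUS = VALUE -1

cycle 1: issue MUL r1<-Mul1 // r0:1,r1:Mul1,r2:1,r3:1,r4:1,r5:9
cycle 2: issue SUB r4<-Add1 // r0:1,r1:Mul1,r2:1,r3:1,r4:Add1,r5:9
cycle 3: issue ADD r1<-Add2 // r0:1,r1:Add2,r2:1,r3:1,r4:Add1,r5:9
cycle 4: CDB Add1=0; issue MUL r4<-Mul2 // r0:1,r1:Add2,r2:1,r3:1,r4:Mul2,r5:9
cycle 5: issue SUB r2<-Add1 // r0:1,r1:Add2,r2:Add1,r3:1,r4:Mul2,r5:9
cycle 6: CDB Mul1=5 // r0:1,r1:Add2,r2:Add1,r3:1,r4:Mul2,r5:9
cycle 7: - // r0:1,r1:Add2,r2:Add1,r3:1,r4:Mul2,r5:9
cycle 8: CDB Add2=14 // r0:1,r1:14,r2:Add1,r3:1,r4:Mul2,r5:9
cycle 9: - // r0:1,r1:14,r2:Add1,r3:1,r4:Mul2,r5:9
cycle 10: - // r0:1,r1:14,r2:Add1,r3:1,r4:Mul2,r5:9
cycle 11: - // r0:1,r1:14,r2:Add1,r3:1,r4:Mul2,r5:9
cycle 12: - // r0:1,r1:14,r2:Add1,r3:1,r4:Mul2,r5:9
cycle 13: CDB Mul2=0 // r0:1,r1:14,r2:Add1,r3:1,r4:0,r5:9
cycle 14: - // r0:1,r1:14,r2:Add1,r3:1,r4:0,r5:9
cycle 15: CDB Add1=-1 // r0:1,r1:14,r2:-1,r3:1,r4:0,r5:9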